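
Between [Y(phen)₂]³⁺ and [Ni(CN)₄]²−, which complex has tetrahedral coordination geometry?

For [Y(phen)₂]³⁺: Ligand charges: 1,10-phenanthroline is neutral. With an overall charge of +3 the yttrium centre must be in the +3 oxidation state. Yttrium is a group-3 element; Y(III) is therefore d⁰. A d⁰ ion has no crystal-field stabilisation preference between square planar and tetrahedral, so four ligands adopt the sterically favoured tetrahedral geometry. → tetrahedral.
For [Ni(CN)₄]²−: Each cyanide is −1; balancing the −2 overall charge requires Ni(II). Ni sits in group 10, so the d-electron count is 10 − 2 = 8. Cyanide is a strong-field ligand (high in the spectrochemical series). A 3d d⁸ ion with strong-field ligands gains enough CFSE to favour square planar over tetrahedral. → square planar.

[Y(phen)₂]³⁺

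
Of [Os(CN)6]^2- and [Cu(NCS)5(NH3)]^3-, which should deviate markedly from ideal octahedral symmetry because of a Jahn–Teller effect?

[Cu(NCS)5(NH3)]^3-

[Os(CN)6]^2-: Summing ligand charges against the −2 overall charge gives an oxidation state of +4 for osmium. Group 8 minus oxidation state 4 gives a d⁴ configuration. A 5d ion has a large Δₒ and is invariably low-spin. The d⁴ configuration leaves the e_g set evenly filled (or empty) — no strong Jahn–Teller driving force.
[Cu(NCS)5(NH3)]^3-: Ligand charges: each isothiocyanate is −1; ammonia is neutral. With an overall charge of −3 the copper centre must be in the +2 oxidation state. Copper is a group-11 element; Cu(II) is therefore d⁹. The t₂g⁶e_g³ configuration has an unevenly filled e_g set; the Jahn–Teller theorem predicts a tetragonal distortion (typically axial elongation) to lift the degeneracy.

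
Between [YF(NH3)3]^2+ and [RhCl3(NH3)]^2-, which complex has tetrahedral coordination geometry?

[YF(NH3)3]^2+

For [YF(NH3)3]^2+: Summing ligand charges against the +2 overall charge gives an oxidation state of +3 for yttrium. Group 3 minus oxidation state 3 gives a d⁰ configuration. A d⁰ ion has no crystal-field stabilisation preference between square planar and tetrahedral, so four ligands adopt the sterically favoured tetrahedral geometry. → tetrahedral.
For [RhCl3(NH3)]^2-: Ligand charges: each chloride is −1; ammonia is neutral. With an overall charge of −2 the rhodium centre must be in the +1 oxidation state. Group 9 minus oxidation state 1 gives a d⁸ configuration. A 4d d⁸ ion has a large crystal-field splitting; square planar leaves the high-energy d_{x²−y²} orbital empty and maximises CFSE. → square planar.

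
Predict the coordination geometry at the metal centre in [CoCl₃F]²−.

tetrahedral

Each chloride is −1; each fluoride is −1; balancing the −2 overall charge requires Co(II).
Group 9 minus oxidation state 2 gives a d⁷ configuration.
Coordination number: 4.
Chloride and fluoride are weak-field ligands.
For a high-spin 3d d⁷ ion with weak-field ligands the small Δₜ gives little square-planar CFSE advantage, so four ligands adopt the sterically favoured tetrahedral geometry.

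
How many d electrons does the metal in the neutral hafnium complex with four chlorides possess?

d0

Summing ligand charges against the 0 overall charge gives an oxidation state of +4 for hafnium.
Group 4 minus oxidation state 4 gives a d⁰ configuration.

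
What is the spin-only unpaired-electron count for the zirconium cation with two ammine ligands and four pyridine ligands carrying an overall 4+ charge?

Ligand charges: ammonia is neutral; pyridine is neutral. With an overall charge of +4 the zirconium centre must be in the +4 oxidation state.
Zirconium is a group-4 element; Zr(IV) is therefore d⁰.
In an octahedral field the d⁰ configuration is t₂g⁰e_g⁰, giving 0 unpaired electrons.

0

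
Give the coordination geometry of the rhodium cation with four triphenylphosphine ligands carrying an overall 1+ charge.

square planar

Triphenylphosphine is neutral; balancing the +1 overall charge requires Rh(I).
Group 9 minus oxidation state 1 gives a d⁸ configuration.
With 4 monodentate ligands the coordination number is 4.
A 4d d⁸ ion has a large crystal-field splitting; square planar leaves the high-energy d_{x²−y²} orbital empty and maximises CFSE.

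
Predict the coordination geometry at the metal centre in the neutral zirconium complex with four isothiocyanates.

Each isothiocyanate is −1; balancing the 0 overall charge requires Zr(IV).
Zr sits in group 4, so the d-electron count is 4 − 4 = 0.
Coordination number: 4.
A d⁰ ion has no crystal-field stabilisation preference between square planar and tetrahedral, so four ligands adopt the sterically favoured tetrahedral geometry.

tetrahedral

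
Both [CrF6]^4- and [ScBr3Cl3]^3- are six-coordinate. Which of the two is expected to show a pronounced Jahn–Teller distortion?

[CrF6]^4-: Each fluoride is −1; balancing the −4 overall charge requires Cr(II). Cr sits in group 6, so the d-electron count is 6 − 2 = 4. Fluoride is a weak-field ligand for a first-row metal, so the complex is high-spin. The t₂g³e_g¹ (high-spin) configuration has an unevenly filled e_g set; the Jahn–Teller theorem predicts a tetragonal distortion (typically axial elongation) to lift the degeneracy.
[ScBr3Cl3]^3-: Each bromide is −1; each chloride is −1; balancing the −3 overall charge requires Sc(III). Group 3 minus oxidation state 3 gives a d⁰ configuration. The d⁰ configuration leaves the e_g set evenly filled (or empty) — no strong Jahn–Teller driving force.

[CrF6]^4-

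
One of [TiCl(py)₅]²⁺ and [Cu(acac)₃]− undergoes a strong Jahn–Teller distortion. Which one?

[TiCl(py)₅]²⁺: Ligand charges: each chloride is −1; pyridine is neutral. With an overall charge of +2 the titanium centre must be in the +3 oxidation state. Ti sits in group 4, so the d-electron count is 4 − 3 = 1. The d¹ configuration leaves the e_g set evenly filled (or empty) — no strong Jahn–Teller driving force.
[Cu(acac)₃]−: Ligand charges: each acetylacetonate is −1. With an overall charge of −1 the copper centre must be in the +2 oxidation state. Copper is a group-11 element; Cu(II) is therefore d⁹. The t₂g⁶e_g³ configuration has an unevenly filled e_g set; the Jahn–Teller theorem predicts a tetragonal distortion (typically axial elongation) to lift the degeneracy.

[Cu(acac)₃]−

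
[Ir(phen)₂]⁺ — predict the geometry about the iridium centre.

Summing ligand charges against the +1 overall charge gives an oxidation state of +1 for iridium.
Group 9 minus oxidation state 1 gives a d⁸ configuration.
Counting donor atoms: 2×1,10-phenanthroline (bidentate) → 4 donors. Coordination number = 4.
A 5d d⁸ ion has a large crystal-field splitting; square planar leaves the high-energy d_{x²−y²} orbital empty and maximises CFSE.

square planar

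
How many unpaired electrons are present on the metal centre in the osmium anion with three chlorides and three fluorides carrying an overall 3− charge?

1 unpaired electron

Ligand charges: each chloride is −1; each fluoride is −1. With an overall charge of −3 the osmium centre must be in the +3 oxidation state.
Osmium is a group-8 element; Os(III) is therefore d⁵.
The spin state decides the count: a 5d ion has a large Δₒ and is invariably low-spin.
An octahedral low-spin d⁵ ion is t₂g⁵e_g⁰, giving 1 unpaired electron.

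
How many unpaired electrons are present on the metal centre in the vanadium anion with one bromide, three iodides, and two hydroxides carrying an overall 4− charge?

3

Ligand charges: each bromide is −1; each iodide is −1; each hydroxide is −1. With an overall charge of −4 the vanadium centre must be in the +2 oxidation state.
V sits in group 5, so the d-electron count is 5 − 2 = 3.
In an octahedral field the d³ configuration is t₂g³e_g⁰ (only one arrangement possible), giving 3 unpaired electrons.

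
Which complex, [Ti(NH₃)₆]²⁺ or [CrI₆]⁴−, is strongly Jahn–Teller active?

[CrI₆]⁴−

[Ti(NH₃)₆]²⁺: Ligand charges: ammonia is neutral. With an overall charge of +2 the titanium centre must be in the +2 oxidation state. Group 4 minus oxidation state 2 gives a d² configuration. The d² configuration leaves the e_g set evenly filled (or empty) — no strong Jahn–Teller driving force.
[CrI₆]⁴−: Ligand charges: each iodide is −1. With an overall charge of −4 the chromium centre must be in the +2 oxidation state. Chromium is a group-6 element; Cr(II) is therefore d⁴. Iodide is a weak-field ligand for a first-row metal, so the complex is high-spin. The t₂g³e_g¹ (high-spin) configuration has an unevenly filled e_g set; the Jahn–Teller theorem predicts a tetragonal distortion (typically axial elongation) to lift the degeneracy.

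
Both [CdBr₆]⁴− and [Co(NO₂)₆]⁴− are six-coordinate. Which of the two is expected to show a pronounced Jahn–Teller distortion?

[Co(NO₂)₆]⁴−

[CdBr₆]⁴−: Summing ligand charges against the −4 overall charge gives an oxidation state of +2 for cadmium. Cd sits in group 12, so the d-electron count is 12 − 2 = 10. The d¹⁰ configuration leaves the e_g set evenly filled (or empty) — no strong Jahn–Teller driving force.
[Co(NO₂)₆]⁴−: Ligand charges: each nitro (N-bound nitrite) is −1. With an overall charge of −4 the cobalt centre must be in the +2 oxidation state. Cobalt is a group-9 element; Co(II) is therefore d⁷. Nitro (N-bound nitrite) is a strong-field ligand (high in the spectrochemical series) for a first-row metal, so the complex is low-spin. The t₂g⁶e_g¹ (low-spin) configuration has an unevenly filled e_g set; the Jahn–Teller theorem predicts a tetragonal distortion (typically axial elongation) to lift the degeneracy.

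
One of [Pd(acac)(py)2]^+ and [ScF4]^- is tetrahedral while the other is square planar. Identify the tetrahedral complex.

For [Pd(acac)(py)2]^+: Each acetylacetonate is −1; pyridine is neutral; balancing the +1 overall charge requires Pd(II). Pd sits in group 10, so the d-electron count is 10 − 2 = 8. A 4d d⁸ ion has a large crystal-field splitting; square planar leaves the high-energy d_{x²−y²} orbital empty and maximises CFSE. → square planar.
For [ScF4]^-: Summing ligand charges against the −1 overall charge gives an oxidation state of +3 for scandium. Sc sits in group 3, so the d-electron count is 3 − 3 = 0. A d⁰ ion has no crystal-field stabilisation preference between square planar and tetrahedral, so four ligands adopt the sterically favoured tetrahedral geometry. → tetrahedral.

[ScF4]^-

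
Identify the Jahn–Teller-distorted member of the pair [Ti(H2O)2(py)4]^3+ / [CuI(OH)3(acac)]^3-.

[CuI(OH)3(acac)]^3-

[Ti(H2O)2(py)4]^3+: Water is neutral; pyridine is neutral; balancing the +3 overall charge requires Ti(III). Group 4 minus oxidation state 3 gives a d¹ configuration. The d¹ configuration leaves the e_g set evenly filled (or empty) — no strong Jahn–Teller driving force.
[CuI(OH)3(acac)]^3-: Each iodide is −1; each hydroxide is −1; each acetylacetonate is −1; balancing the −3 overall charge requires Cu(II). Copper is a group-11 element; Cu(II) is therefore d⁹. The t₂g⁶e_g³ configuration has an unevenly filled e_g set; the Jahn–Teller theorem predicts a tetragonal distortion (typically axial elongation) to lift the degeneracy.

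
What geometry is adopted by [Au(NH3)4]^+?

tetrahedral

Ligand charges: ammonia is neutral. With an overall charge of +1 the gold centre must be in the +1 oxidation state.
Gold is a group-11 element; Au(I) is therefore d¹⁰.
Coordination number: 4.
A d¹⁰ ion has no crystal-field stabilisation preference between square planar and tetrahedral, so four ligands adopt the sterically favoured tetrahedral geometry.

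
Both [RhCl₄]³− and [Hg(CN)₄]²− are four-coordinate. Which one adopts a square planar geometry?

For [RhCl₄]³−: Ligand charges: each chloride is −1. With an overall charge of −3 the rhodium centre must be in the +1 oxidation state. Group 9 minus oxidation state 1 gives a d⁸ configuration. A 4d d⁸ ion has a large crystal-field splitting; square planar leaves the high-energy d_{x²−y²} orbital empty and maximises CFSE. → square planar.
For [Hg(CN)₄]²−: Each cyanide is −1; balancing the −2 overall charge requires Hg(II). Mercury is a group-12 element; Hg(II) is therefore d¹⁰. A d¹⁰ ion has no crystal-field stabilisation preference between square planar and tetrahedral, so four ligands adopt the sterically favoured tetrahedral geometry. → tetrahedral.

[RhCl₄]³−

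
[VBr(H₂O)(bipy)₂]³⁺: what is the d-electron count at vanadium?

Each bromide is −1; water is neutral; 2,2′-bipyridine is neutral; balancing the +3 overall charge requires V(IV).
Vanadium is a group-5 element; V(IV) is therefore d¹.

d¹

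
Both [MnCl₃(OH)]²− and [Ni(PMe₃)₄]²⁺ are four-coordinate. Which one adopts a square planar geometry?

For [MnCl₃(OH)]²−: Summing ligand charges against the −2 overall charge gives an oxidation state of +2 for manganese. Mn sits in group 7, so the d-electron count is 7 − 2 = 5. A high-spin d⁵ ion has zero CFSE in either geometry, so four ligands adopt the sterically favoured tetrahedral geometry. → tetrahedral.
For [Ni(PMe₃)₄]²⁺: Trimethylphosphine is neutral; balancing the +2 overall charge requires Ni(II). Group 10 minus oxidation state 2 gives a d⁸ configuration. Trimethylphosphine is a strong-field ligand (high in the spectrochemical series). A 3d d⁸ ion with strong-field ligands gains enough CFSE to favour square planar over tetrahedral. → square planar.

[Ni(PMe₃)₄]²⁺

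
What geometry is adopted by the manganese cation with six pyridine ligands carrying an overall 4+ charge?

octahedral

Pyridine is neutral; balancing the +4 overall charge requires Mn(IV).
Manganese is a group-7 element; Mn(IV) is therefore d³.
With 6 monodentate ligands the coordination number is 6.
Six donors around a single metal centre give an octahedral coordination sphere.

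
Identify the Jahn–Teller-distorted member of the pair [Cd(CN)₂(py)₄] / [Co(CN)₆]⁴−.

[Co(CN)₆]⁴−

[Cd(CN)₂(py)₄]: Summing ligand charges against the 0 overall charge gives an oxidation state of +2 for cadmium. Cd sits in group 12, so the d-electron count is 12 − 2 = 10. The d¹⁰ configuration leaves the e_g set evenly filled (or empty) — no strong Jahn–Teller driving force.
[Co(CN)₆]⁴−: Summing ligand charges against the −4 overall charge gives an oxidation state of +2 for cobalt. Co sits in group 9, so the d-electron count is 9 − 2 = 7. Cyanide is a strong-field ligand (high in the spectrochemical series) for a first-row metal, so the complex is low-spin. The t₂g⁶e_g¹ (low-spin) configuration has an unevenly filled e_g set; the Jahn–Teller theorem predicts a tetragonal distortion (typically axial elongation) to lift the degeneracy.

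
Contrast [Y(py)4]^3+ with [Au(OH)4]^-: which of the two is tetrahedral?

[Y(py)4]^3+

For [Y(py)4]^3+: Summing ligand charges against the +3 overall charge gives an oxidation state of +3 for yttrium. Y sits in group 3, so the d-electron count is 3 − 3 = 0. A d⁰ ion has no crystal-field stabilisation preference between square planar and tetrahedral, so four ligands adopt the sterically favoured tetrahedral geometry. → tetrahedral.
For [Au(OH)4]^-: Each hydroxide is −1; balancing the −1 overall charge requires Au(III). Gold is a group-11 element; Au(III) is therefore d⁸. A 5d d⁸ ion has a large crystal-field splitting; square planar leaves the high-energy d_{x²−y²} orbital empty and maximises CFSE. → square planar.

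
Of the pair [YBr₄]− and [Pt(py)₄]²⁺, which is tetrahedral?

For [YBr₄]−: Ligand charges: each bromide is −1. With an overall charge of −1 the yttrium centre must be in the +3 oxidation state. Group 3 minus oxidation state 3 gives a d⁰ configuration. A d⁰ ion has no crystal-field stabilisation preference between square planar and tetrahedral, so four ligands adopt the sterically favoured tetrahedral geometry. → tetrahedral.
For [Pt(py)₄]²⁺: Ligand charges: pyridine is neutral. With an overall charge of +2 the platinum centre must be in the +2 oxidation state. Pt sits in group 10, so the d-electron count is 10 − 2 = 8. A 5d d⁸ ion has a large crystal-field splitting; square planar leaves the high-energy d_{x²−y²} orbital empty and maximises CFSE. → square planar.

[YBr₄]−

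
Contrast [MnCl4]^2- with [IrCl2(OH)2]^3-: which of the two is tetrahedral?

For [MnCl4]^2-: Each chloride is −1; balancing the −2 overall charge requires Mn(II). Mn sits in group 7, so the d-electron count is 7 − 2 = 5. A high-spin d⁵ ion has zero CFSE in either geometry, so four ligands adopt the sterically favoured tetrahedral geometry. → tetrahedral.
For [IrCl2(OH)2]^3-: Summing ligand charges against the −3 overall charge gives an oxidation state of +1 for iridium. Ir sits in group 9, so the d-electron count is 9 − 1 = 8. A 5d d⁸ ion has a large crystal-field splitting; square planar leaves the high-energy d_{x²−y²} orbital empty and maximises CFSE. → square planar.

[MnCl4]^2-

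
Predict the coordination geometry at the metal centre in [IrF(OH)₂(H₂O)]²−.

square planar

Ligand charges: each fluoride is −1; each hydroxide is −1; water is neutral. With an overall charge of −2 the iridium centre must be in the +1 oxidation state.
Ir sits in group 9, so the d-electron count is 9 − 1 = 8.
Coordination number: 4.
A 5d d⁸ ion has a large crystal-field splitting; square planar leaves the high-energy d_{x²−y²} orbital empty and maximises CFSE.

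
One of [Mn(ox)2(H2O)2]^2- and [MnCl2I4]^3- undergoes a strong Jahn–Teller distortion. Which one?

[MnCl2I4]^3-

[Mn(ox)2(H2O)2]^2-: Each oxalate is −2; water is neutral; balancing the −2 overall charge requires Mn(II). Manganese is a group-7 element; Mn(II) is therefore d⁵. Oxalate is a weak-field ligand for a first-row metal, so the complex is high-spin. The d⁵ configuration leaves the e_g set evenly filled (or empty) — no strong Jahn–Teller driving force.
[MnCl2I4]^3-: Each chloride is −1; each iodide is −1; balancing the −3 overall charge requires Mn(III). Group 7 minus oxidation state 3 gives a d⁴ configuration. Chloride and iodide are weak-field ligands for a first-row metal, so the complex is high-spin. The t₂g³e_g¹ (high-spin) configuration has an unevenly filled e_g set; the Jahn–Teller theorem predicts a tetragonal distortion (typically axial elongation) to lift the degeneracy.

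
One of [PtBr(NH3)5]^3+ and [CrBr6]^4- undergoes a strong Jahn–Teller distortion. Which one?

[PtBr(NH3)5]^3+: Summing ligand charges against the +3 overall charge gives an oxidation state of +4 for platinum. Group 10 minus oxidation state 4 gives a d⁶ configuration. A 5d ion has a large Δₒ and is invariably low-spin. The d⁶ configuration leaves the e_g set evenly filled (or empty) — no strong Jahn–Teller driving force.
[CrBr6]^4-: Ligand charges: each bromide is −1. With an overall charge of −4 the chromium centre must be in the +2 oxidation state. Group 6 minus oxidation state 2 gives a d⁴ configuration. Bromide is a weak-field ligand for a first-row metal, so the complex is high-spin. The t₂g³e_g¹ (high-spin) configuration has an unevenly filled e_g set; the Jahn–Teller theorem predicts a tetragonal distortion (typically axial elongation) to lift the degeneracy.

[CrBr6]^4-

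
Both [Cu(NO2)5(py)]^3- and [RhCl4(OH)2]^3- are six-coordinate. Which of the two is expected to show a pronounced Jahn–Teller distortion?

[Cu(NO2)5(py)]^3-: Each nitro (N-bound nitrite) is −1; pyridine is neutral; balancing the −3 overall charge requires Cu(II). Group 11 minus oxidation state 2 gives a d⁹ configuration. The t₂g⁶e_g³ configuration has an unevenly filled e_g set; the Jahn–Teller theorem predicts a tetragonal distortion (typically axial elongation) to lift the degeneracy.
[RhCl4(OH)2]^3-: Ligand charges: each chloride is −1; each hydroxide is −1. With an overall charge of −3 the rhodium centre must be in the +3 oxidation state. Rh sits in group 9, so the d-electron count is 9 − 3 = 6. A 4d ion has a large Δₒ and is invariably low-spin. The d⁶ configuration leaves the e_g set evenly filled (or empty) — no strong Jahn–Teller driving force.

[Cu(NO2)5(py)]^3-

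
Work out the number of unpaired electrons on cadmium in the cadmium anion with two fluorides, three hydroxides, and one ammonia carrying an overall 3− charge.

0 unpaired electrons

Ligand charges: each fluoride is −1; each hydroxide is −1; ammonia is neutral. With an overall charge of −3 the cadmium centre must be in the +2 oxidation state.
Cadmium is a group-12 element; Cd(II) is therefore d¹⁰.
In an octahedral field the d¹⁰ configuration is t₂g⁶e_g⁴, giving 0 unpaired electrons.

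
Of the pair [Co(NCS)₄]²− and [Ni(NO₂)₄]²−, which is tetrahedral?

[Co(NCS)₄]²−

For [Co(NCS)₄]²−: Summing ligand charges against the −2 overall charge gives an oxidation state of +2 for cobalt. Group 9 minus oxidation state 2 gives a d⁷ configuration. For a high-spin 3d d⁷ ion with weak-field ligands the small Δₜ gives little square-planar CFSE advantage, so four ligands adopt the sterically favoured tetrahedral geometry. → tetrahedral.
For [Ni(NO₂)₄]²−: Ligand charges: each nitro (N-bound nitrite) is −1. With an overall charge of −2 the nickel centre must be in the +2 oxidation state. Group 10 minus oxidation state 2 gives a d⁸ configuration. Nitro (N-bound nitrite) is a strong-field ligand (high in the spectrochemical series). A 3d d⁸ ion with strong-field ligands gains enough CFSE to favour square planar over tetrahedral. → square planar.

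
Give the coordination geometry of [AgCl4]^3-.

Each chloride is −1; balancing the −3 overall charge requires Ag(I).
Ag sits in group 11, so the d-electron count is 11 − 1 = 10.
With 4 monodentate ligands the coordination number is 4.
A d¹⁰ ion has no crystal-field stabilisation preference between square planar and tetrahedral, so four ligands adopt the sterically favoured tetrahedral geometry.

tetrahedral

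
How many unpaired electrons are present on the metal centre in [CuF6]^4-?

Summing ligand charges against the −4 overall charge gives an oxidation state of +2 for copper.
Copper is a group-11 element; Cu(II) is therefore d⁹.
In an octahedral field the d⁹ configuration is t₂g⁶e_g³ (only one arrangement possible), giving 1 unpaired electron.

1 unpaired electron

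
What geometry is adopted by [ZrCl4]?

tetrahedral

Ligand charges: each chloride is −1. With an overall charge of 0 the zirconium centre must be in the +4 oxidation state.
Zr sits in group 4, so the d-electron count is 4 − 4 = 0.
With 4 monodentate ligands the coordination number is 4.
A d⁰ ion has no crystal-field stabilisation preference between square planar and tetrahedral, so four ligands adopt the sterically favoured tetrahedral geometry.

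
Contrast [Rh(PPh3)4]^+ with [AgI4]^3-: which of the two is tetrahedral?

For [Rh(PPh3)4]^+: Summing ligand charges against the +1 overall charge gives an oxidation state of +1 for rhodium. Rhodium is a group-9 element; Rh(I) is therefore d⁸. A 4d d⁸ ion has a large crystal-field splitting; square planar leaves the high-energy d_{x²−y²} orbital empty and maximises CFSE. → square planar.
For [AgI4]^3-: Each iodide is −1; balancing the −3 overall charge requires Ag(I). Ag sits in group 11, so the d-electron count is 11 − 1 = 10. A d¹⁰ ion has no crystal-field stabilisation preference between square planar and tetrahedral, so four ligands adopt the sterically favoured tetrahedral geometry. → tetrahedral.

[AgI4]^3-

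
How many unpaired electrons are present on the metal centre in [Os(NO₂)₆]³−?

Summing ligand charges against the −3 overall charge gives an oxidation state of +3 for osmium.
Os sits in group 8, so the d-electron count is 8 − 3 = 5.
The spin state decides the count: a 5d ion has a large Δₒ and is invariably low-spin.
An octahedral low-spin d⁵ ion is t₂g⁵e_g⁰, giving 1 unpaired electron.

1 unpaired electron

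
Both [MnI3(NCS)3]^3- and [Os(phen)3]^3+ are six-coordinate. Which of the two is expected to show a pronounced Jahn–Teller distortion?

[MnI3(NCS)3]^3-

[MnI3(NCS)3]^3-: Each iodide is −1; each isothiocyanate is −1; balancing the −3 overall charge requires Mn(III). Manganese is a group-7 element; Mn(III) is therefore d⁴. Iodide and isothiocyanate are weak-field ligands for a first-row metal, so the complex is high-spin. The t₂g³e_g¹ (high-spin) configuration has an unevenly filled e_g set; the Jahn–Teller theorem predicts a tetragonal distortion (typically axial elongation) to lift the degeneracy.
[Os(phen)3]^3+: Summing ligand charges against the +3 overall charge gives an oxidation state of +3 for osmium. Osmium is a group-8 element; Os(III) is therefore d⁵. A 5d ion has a large Δₒ and is invariably low-spin. The d⁵ configuration leaves the e_g set evenly filled (or empty) — no strong Jahn–Teller driving force.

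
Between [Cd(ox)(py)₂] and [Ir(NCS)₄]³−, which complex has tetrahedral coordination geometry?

[Cd(ox)(py)₂]

For [Cd(ox)(py)₂]: Each oxalate is −2; pyridine is neutral; balancing the 0 overall charge requires Cd(II). Cadmium is a group-12 element; Cd(II) is therefore d¹⁰. A d¹⁰ ion has no crystal-field stabilisation preference between square planar and tetrahedral, so four ligands adopt the sterically favoured tetrahedral geometry. → tetrahedral.
For [Ir(NCS)₄]³−: Ligand charges: each isothiocyanate is −1. With an overall charge of −3 the iridium centre must be in the +1 oxidation state. Iridium is a group-9 element; Ir(I) is therefore d⁸. A 5d d⁸ ion has a large crystal-field splitting; square planar leaves the high-energy d_{x²−y²} orbital empty and maximises CFSE. → square planar.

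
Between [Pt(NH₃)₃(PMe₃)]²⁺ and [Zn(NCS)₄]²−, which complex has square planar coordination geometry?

[Pt(NH₃)₃(PMe₃)]²⁺

For [Pt(NH₃)₃(PMe₃)]²⁺: Ligand charges: ammonia is neutral; trimethylphosphine is neutral. With an overall charge of +2 the platinum centre must be in the +2 oxidation state. Platinum is a group-10 element; Pt(II) is therefore d⁸. A 5d d⁸ ion has a large crystal-field splitting; square planar leaves the high-energy d_{x²−y²} orbital empty and maximises CFSE. → square planar.
For [Zn(NCS)₄]²−: Each isothiocyanate is −1; balancing the −2 overall charge requires Zn(II). Zinc is a group-12 element; Zn(II) is therefore d¹⁰. A d¹⁰ ion has no crystal-field stabilisation preference between square planar and tetrahedral, so four ligands adopt the sterically favoured tetrahedral geometry. → tetrahedral.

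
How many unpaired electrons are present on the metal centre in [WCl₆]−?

Ligand charges: each chloride is −1. With an overall charge of −1 the tungsten centre must be in the +5 oxidation state.
Tungsten is a group-6 element; W(V) is therefore d¹.
In an octahedral field the d¹ configuration is t₂g¹e_g⁰ (only one arrangement possible), giving 1 unpaired electron.

1 unpaired electron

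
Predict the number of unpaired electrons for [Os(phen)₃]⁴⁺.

Ligand charges: 1,10-phenanthroline is neutral. With an overall charge of +4 the osmium centre must be in the +4 oxidation state.
Os sits in group 8, so the d-electron count is 8 − 4 = 4.
Counting donor atoms: 3×1,10-phenanthroline (bidentate) → 6 donors. Coordination number = 6.
The spin state decides the count: a 5d ion has a large Δₒ and is invariably low-spin.
An octahedral low-spin d⁴ ion is t₂g⁴e_g⁰, giving 2 unpaired electrons.

2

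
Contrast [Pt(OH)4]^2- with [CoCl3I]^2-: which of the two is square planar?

[Pt(OH)4]^2-

For [Pt(OH)4]^2-: Each hydroxide is −1; balancing the −2 overall charge requires Pt(II). Pt sits in group 10, so the d-electron count is 10 − 2 = 8. A 5d d⁸ ion has a large crystal-field splitting; square planar leaves the high-energy d_{x²−y²} orbital empty and maximises CFSE. → square planar.
For [CoCl3I]^2-: Each chloride is −1; each iodide is −1; balancing the −2 overall charge requires Co(II). Group 9 minus oxidation state 2 gives a d⁷ configuration. For a high-spin 3d d⁷ ion with weak-field ligands the small Δₜ gives little square-planar CFSE advantage, so four ligands adopt the sterically favoured tetrahedral geometry. → tetrahedral.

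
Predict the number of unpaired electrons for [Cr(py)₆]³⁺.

3

Summing ligand charges against the +3 overall charge gives an oxidation state of +3 for chromium.
Group 6 minus oxidation state 3 gives a d³ configuration.
In an octahedral field the d³ configuration is t₂g³e_g⁰ (only one arrangement possible), giving 3 unpaired electrons.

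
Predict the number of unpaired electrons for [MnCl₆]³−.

4 unpaired electrons

Each chloride is −1; balancing the −3 overall charge requires Mn(III).
Mn sits in group 7, so the d-electron count is 7 − 3 = 4.
The spin state decides the count: Chloride is a weak-field ligand for a first-row metal, so the complex is high-spin.
An octahedral high-spin d⁴ ion is t₂g³e_g¹, giving 4 unpaired electrons.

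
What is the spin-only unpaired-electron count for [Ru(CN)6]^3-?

1

Ligand charges: each cyanide is −1. With an overall charge of −3 the ruthenium centre must be in the +3 oxidation state.
Ruthenium is a group-8 element; Ru(III) is therefore d⁵.
The spin state decides the count: a 4d ion has a large Δₒ and is invariably low-spin.
An octahedral low-spin d⁵ ion is t₂g⁵e_g⁰, giving 1 unpaired electron.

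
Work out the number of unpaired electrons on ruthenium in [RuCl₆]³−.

Summing ligand charges against the −3 overall charge gives an oxidation state of +3 for ruthenium.
Group 8 minus oxidation state 3 gives a d⁵ configuration.
The spin state decides the count: a 4d ion has a large Δₒ and is invariably low-spin.
An octahedral low-spin d⁵ ion is t₂g⁵e_g⁰, giving 1 unpaired electron.

1 unpaired electron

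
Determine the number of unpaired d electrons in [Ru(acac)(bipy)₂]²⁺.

1

Ligand charges: each acetylacetonate is −1; 2,2′-bipyridine is neutral. With an overall charge of +2 the ruthenium centre must be in the +3 oxidation state.
Ruthenium is a group-8 element; Ru(III) is therefore d⁵.
Counting donor atoms: 1×acetylacetonate (bidentate) → 2 donors; 2×2,2′-bipyridine (bidentate) → 4 donors. Coordination number = 6.
The spin state decides the count: a 4d ion has a large Δₒ and is invariably low-spin.
An octahedral low-spin d⁵ ion is t₂g⁵e_g⁰, giving 1 unpaired electron.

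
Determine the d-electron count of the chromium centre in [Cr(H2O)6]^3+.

d3

Water is neutral; balancing the +3 overall charge requires Cr(III).
Chromium is a group-6 element; Cr(III) is therefore d³.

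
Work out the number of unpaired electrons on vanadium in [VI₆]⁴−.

3

Summing ligand charges against the −4 overall charge gives an oxidation state of +2 for vanadium.
Vanadium is a group-5 element; V(II) is therefore d³.
In an octahedral field the d³ configuration is t₂g³e_g⁰ (only one arrangement possible), giving 3 unpaired electrons.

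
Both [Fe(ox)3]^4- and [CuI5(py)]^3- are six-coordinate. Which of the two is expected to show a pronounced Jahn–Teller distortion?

[CuI5(py)]^3-

[Fe(ox)3]^4-: Ligand charges: each oxalate is −2. With an overall charge of −4 the iron centre must be in the +2 oxidation state. Group 8 minus oxidation state 2 gives a d⁶ configuration. Oxalate is a weak-field ligand for a first-row metal, so the complex is high-spin. The d⁶ configuration leaves the e_g set evenly filled (or empty) — no strong Jahn–Teller driving force.
[CuI5(py)]^3-: Each iodide is −1; pyridine is neutral; balancing the −3 overall charge requires Cu(II). Copper is a group-11 element; Cu(II) is therefore d⁹. The t₂g⁶e_g³ configuration has an unevenly filled e_g set; the Jahn–Teller theorem predicts a tetragonal distortion (typically axial elongation) to lift the degeneracy.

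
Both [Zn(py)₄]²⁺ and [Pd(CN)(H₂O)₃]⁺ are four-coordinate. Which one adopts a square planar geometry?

For [Zn(py)₄]²⁺: Summing ligand charges against the +2 overall charge gives an oxidation state of +2 for zinc. Zinc is a group-12 element; Zn(II) is therefore d¹⁰. A d¹⁰ ion has no crystal-field stabilisation preference between square planar and tetrahedral, so four ligands adopt the sterically favoured tetrahedral geometry. → tetrahedral.
For [Pd(CN)(H₂O)₃]⁺: Ligand charges: each cyanide is −1; water is neutral. With an overall charge of +1 the palladium centre must be in the +2 oxidation state. Pd sits in group 10, so the d-electron count is 10 − 2 = 8. A 4d d⁸ ion has a large crystal-field splitting; square planar leaves the high-energy d_{x²−y²} orbital empty and maximises CFSE. → square planar.

[Pd(CN)(H₂O)₃]⁺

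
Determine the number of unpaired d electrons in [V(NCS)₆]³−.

2

Summing ligand charges against the −3 overall charge gives an oxidation state of +3 for vanadium.
V sits in group 5, so the d-electron count is 5 − 3 = 2.
In an octahedral field the d² configuration is t₂g²e_g⁰ (only one arrangement possible), giving 2 unpaired electrons.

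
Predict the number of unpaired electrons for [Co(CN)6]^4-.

Ligand charges: each cyanide is −1. With an overall charge of −4 the cobalt centre must be in the +2 oxidation state.
Co sits in group 9, so the d-electron count is 9 − 2 = 7.
The spin state decides the count: Cyanide is a strong-field ligand (high in the spectrochemical series) for a first-row metal, so the complex is low-spin.
An octahedral low-spin d⁷ ion is t₂g⁶e_g¹, giving 1 unpaired electron.

1 unpaired electron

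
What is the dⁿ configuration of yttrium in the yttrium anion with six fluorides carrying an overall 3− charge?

d⁰

Each fluoride is −1; balancing the −3 overall charge requires Y(III).
Y sits in group 3, so the d-electron count is 3 − 3 = 0.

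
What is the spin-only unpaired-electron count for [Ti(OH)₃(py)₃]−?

Summing ligand charges against the −1 overall charge gives an oxidation state of +2 for titanium.
Ti sits in group 4, so the d-electron count is 4 − 2 = 2.
In an octahedral field the d² configuration is t₂g²e_g⁰ (only one arrangement possible), giving 2 unpaired electrons.

2 unpaired electrons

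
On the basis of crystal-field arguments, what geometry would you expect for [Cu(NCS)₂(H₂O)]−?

trigonal planar

Each isothiocyanate is −1; water is neutral; balancing the −1 overall charge requires Cu(I).
Group 11 minus oxidation state 1 gives a d¹⁰ configuration.
Coordination number: 3.
Three ligands around a d¹⁰ centre minimise repulsion in a trigonal-planar arrangement.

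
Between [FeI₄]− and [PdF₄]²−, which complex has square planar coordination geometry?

For [FeI₄]−: Summing ligand charges against the −1 overall charge gives an oxidation state of +3 for iron. Iron is a group-8 element; Fe(III) is therefore d⁵. A high-spin d⁵ ion has zero CFSE in either geometry, so four ligands adopt the sterically favoured tetrahedral geometry. → tetrahedral.
For [PdF₄]²−: Each fluoride is −1; balancing the −2 overall charge requires Pd(II). Group 10 minus oxidation state 2 gives a d⁸ configuration. A 4d d⁸ ion has a large crystal-field splitting; square planar leaves the high-energy d_{x²−y²} orbital empty and maximises CFSE. → square planar.

[PdF₄]²−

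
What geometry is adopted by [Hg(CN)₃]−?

Ligand charges: each cyanide is −1. With an overall charge of −1 the mercury centre must be in the +2 oxidation state.
Hg sits in group 12, so the d-electron count is 12 − 2 = 10.
Coordination number: 3.
Three ligands around a d¹⁰ centre minimise repulsion in a trigonal-planar arrangement.

trigonal planar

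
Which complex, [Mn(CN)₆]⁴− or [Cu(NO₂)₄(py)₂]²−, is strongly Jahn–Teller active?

[Mn(CN)₆]⁴−: Ligand charges: each cyanide is −1. With an overall charge of −4 the manganese centre must be in the +2 oxidation state. Manganese is a group-7 element; Mn(II) is therefore d⁵. Cyanide is a strong-field ligand (high in the spectrochemical series) for a first-row metal, so the complex is low-spin. The d⁵ configuration leaves the e_g set evenly filled (or empty) — no strong Jahn–Teller driving force.
[Cu(NO₂)₄(py)₂]²−: Each nitro (N-bound nitrite) is −1; pyridine is neutral; balancing the −2 overall charge requires Cu(II). Copper is a group-11 element; Cu(II) is therefore d⁹. The t₂g⁶e_g³ configuration has an unevenly filled e_g set; the Jahn–Teller theorem predicts a tetragonal distortion (typically axial elongation) to lift the degeneracy.

[Cu(NO₂)₄(py)₂]²−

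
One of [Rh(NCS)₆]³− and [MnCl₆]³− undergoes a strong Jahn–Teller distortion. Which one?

[Rh(NCS)₆]³−: Ligand charges: each isothiocyanate is −1. With an overall charge of −3 the rhodium centre must be in the +3 oxidation state. Group 9 minus oxidation state 3 gives a d⁶ configuration. A 4d ion has a large Δₒ and is invariably low-spin. The d⁶ configuration leaves the e_g set evenly filled (or empty) — no strong Jahn–Teller driving force.
[MnCl₆]³−: Summing ligand charges against the −3 overall charge gives an oxidation state of +3 for manganese. Group 7 minus oxidation state 3 gives a d⁴ configuration. Chloride is a weak-field ligand for a first-row metal, so the complex is high-spin. The t₂g³e_g¹ (high-spin) configuration has an unevenly filled e_g set; the Jahn–Teller theorem predicts a tetragonal distortion (typically axial elongation) to lift the degeneracy.

[MnCl₆]³−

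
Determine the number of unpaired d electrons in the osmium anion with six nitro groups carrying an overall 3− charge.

1 unpaired electron

Summing ligand charges against the −3 overall charge gives an oxidation state of +3 for osmium.
Os sits in group 8, so the d-electron count is 8 − 3 = 5.
The spin state decides the count: a 5d ion has a large Δₒ and is invariably low-spin.
An octahedral low-spin d⁵ ion is t₂g⁵e_g⁰, giving 1 unpaired electron.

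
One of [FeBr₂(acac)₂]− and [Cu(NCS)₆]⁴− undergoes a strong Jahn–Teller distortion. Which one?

[FeBr₂(acac)₂]−: Each bromide is −1; each acetylacetonate is −1; balancing the −1 overall charge requires Fe(III). Iron is a group-8 element; Fe(III) is therefore d⁵. Acetylacetonate and bromide are weak-field ligands for a first-row metal, so the complex is high-spin. The d⁵ configuration leaves the e_g set evenly filled (or empty) — no strong Jahn–Teller driving force.
[Cu(NCS)₆]⁴−: Ligand charges: each isothiocyanate is −1. With an overall charge of −4 the copper centre must be in the +2 oxidation state. Copper is a group-11 element; Cu(II) is therefore d⁹. The t₂g⁶e_g³ configuration has an unevenly filled e_g set; the Jahn–Teller theorem predicts a tetragonal distortion (typically axial elongation) to lift the degeneracy.

[Cu(NCS)₆]⁴−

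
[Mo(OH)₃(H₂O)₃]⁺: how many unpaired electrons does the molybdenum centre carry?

2

Ligand charges: each hydroxide is −1; water is neutral. With an overall charge of +1 the molybdenum centre must be in the +4 oxidation state.
Molybdenum is a group-6 element; Mo(IV) is therefore d².
In an octahedral field the d² configuration is t₂g²e_g⁰ (only one arrangement possible), giving 2 unpaired electrons.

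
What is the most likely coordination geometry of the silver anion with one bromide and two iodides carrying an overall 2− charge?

Each bromide is −1; each iodide is −1; balancing the −2 overall charge requires Ag(I).
Ag sits in group 11, so the d-electron count is 11 − 1 = 10.
Coordination number: 3.
Three ligands around a d¹⁰ centre minimise repulsion in a trigonal-planar arrangement.

trigonal planar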